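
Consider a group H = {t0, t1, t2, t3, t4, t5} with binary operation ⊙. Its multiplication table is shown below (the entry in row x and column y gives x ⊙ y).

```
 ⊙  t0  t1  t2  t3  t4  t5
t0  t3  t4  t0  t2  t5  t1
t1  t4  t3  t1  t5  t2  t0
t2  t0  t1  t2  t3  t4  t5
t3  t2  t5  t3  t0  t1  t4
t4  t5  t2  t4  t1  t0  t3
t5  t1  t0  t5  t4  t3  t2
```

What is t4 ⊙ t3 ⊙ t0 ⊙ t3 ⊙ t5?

t4 ⊙ t3 = t1
t1 ⊙ t0 = t4
t4 ⊙ t3 = t1
t1 ⊙ t5 = t0

t0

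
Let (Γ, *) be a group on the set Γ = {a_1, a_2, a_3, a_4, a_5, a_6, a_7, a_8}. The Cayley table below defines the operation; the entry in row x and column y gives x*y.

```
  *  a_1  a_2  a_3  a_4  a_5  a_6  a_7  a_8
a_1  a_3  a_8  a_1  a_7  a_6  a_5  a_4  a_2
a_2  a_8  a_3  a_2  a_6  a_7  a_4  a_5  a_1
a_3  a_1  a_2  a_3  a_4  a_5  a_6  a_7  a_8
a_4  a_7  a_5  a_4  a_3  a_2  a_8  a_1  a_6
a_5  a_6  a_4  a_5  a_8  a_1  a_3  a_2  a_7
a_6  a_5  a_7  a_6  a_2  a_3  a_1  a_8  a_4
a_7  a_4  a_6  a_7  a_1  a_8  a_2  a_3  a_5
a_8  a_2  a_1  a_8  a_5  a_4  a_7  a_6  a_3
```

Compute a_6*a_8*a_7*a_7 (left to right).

a_6*a_8 = a_4
a_4*a_7 = a_1
a_1*a_7 = a_4

a_4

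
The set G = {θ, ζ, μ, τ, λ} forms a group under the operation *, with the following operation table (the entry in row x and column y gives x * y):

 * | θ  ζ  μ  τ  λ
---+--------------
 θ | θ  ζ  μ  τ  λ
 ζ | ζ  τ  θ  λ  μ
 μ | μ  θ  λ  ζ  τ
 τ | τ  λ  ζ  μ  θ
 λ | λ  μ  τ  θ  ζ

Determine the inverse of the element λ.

First locate the identity: row θ matches the header, so θ is the identity.
Scan row λ for θ: λ * τ = θ. Hence λ^(-1) = τ.

τ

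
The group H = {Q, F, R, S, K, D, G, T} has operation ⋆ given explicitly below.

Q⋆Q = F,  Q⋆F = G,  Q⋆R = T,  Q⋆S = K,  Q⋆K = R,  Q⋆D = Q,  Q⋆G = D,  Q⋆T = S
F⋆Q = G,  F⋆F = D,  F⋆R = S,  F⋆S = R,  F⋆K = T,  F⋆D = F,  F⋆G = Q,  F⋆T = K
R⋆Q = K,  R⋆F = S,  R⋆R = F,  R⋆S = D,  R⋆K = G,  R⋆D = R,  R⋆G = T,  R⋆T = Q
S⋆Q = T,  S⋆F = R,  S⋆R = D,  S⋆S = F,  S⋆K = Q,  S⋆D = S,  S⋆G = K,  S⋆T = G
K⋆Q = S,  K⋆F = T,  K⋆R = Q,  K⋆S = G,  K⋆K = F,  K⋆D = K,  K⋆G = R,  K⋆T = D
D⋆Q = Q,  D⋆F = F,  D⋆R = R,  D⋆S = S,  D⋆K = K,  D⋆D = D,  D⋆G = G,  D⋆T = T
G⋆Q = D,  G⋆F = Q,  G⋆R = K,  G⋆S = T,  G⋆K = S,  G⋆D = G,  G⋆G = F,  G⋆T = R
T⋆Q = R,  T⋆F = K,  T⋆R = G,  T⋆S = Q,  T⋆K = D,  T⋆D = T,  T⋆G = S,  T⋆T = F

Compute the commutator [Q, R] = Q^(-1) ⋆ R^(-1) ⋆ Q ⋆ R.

Identity is D; from the table Q^(-1) = G and R^(-1) = S.
G ⋆ S = T
T ⋆ Q = R
R ⋆ R = F
(Structurally, H here is isomorphic to the quaternion group Q_8.)

F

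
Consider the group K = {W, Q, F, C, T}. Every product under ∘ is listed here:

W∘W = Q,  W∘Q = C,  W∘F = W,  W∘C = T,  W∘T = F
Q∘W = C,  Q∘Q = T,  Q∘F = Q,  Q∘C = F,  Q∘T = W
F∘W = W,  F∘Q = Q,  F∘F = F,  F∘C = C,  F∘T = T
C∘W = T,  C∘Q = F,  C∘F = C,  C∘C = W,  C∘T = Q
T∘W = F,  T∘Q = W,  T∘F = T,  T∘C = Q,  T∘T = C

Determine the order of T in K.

5

The identity element is F (its row matches the header).
T^1 = T
T^2 = T ∘ T = C
T^3 = C ∘ T = Q
T^4 = Q ∘ T = W
T^5 = W ∘ T = F
The first power of T equal to the identity is T^5, so ord(T) = 5.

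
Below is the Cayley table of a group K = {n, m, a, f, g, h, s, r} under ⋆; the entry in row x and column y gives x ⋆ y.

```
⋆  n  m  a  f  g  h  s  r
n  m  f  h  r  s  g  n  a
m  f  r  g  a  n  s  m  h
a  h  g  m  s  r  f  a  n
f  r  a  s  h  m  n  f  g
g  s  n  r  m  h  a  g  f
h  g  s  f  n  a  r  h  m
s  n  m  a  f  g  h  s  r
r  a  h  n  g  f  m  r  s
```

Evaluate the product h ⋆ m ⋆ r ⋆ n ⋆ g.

r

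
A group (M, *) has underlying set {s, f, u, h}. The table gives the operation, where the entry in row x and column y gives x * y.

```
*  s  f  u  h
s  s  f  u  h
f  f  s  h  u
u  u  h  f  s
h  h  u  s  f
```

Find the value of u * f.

h

Read row u, column f: u * f = h.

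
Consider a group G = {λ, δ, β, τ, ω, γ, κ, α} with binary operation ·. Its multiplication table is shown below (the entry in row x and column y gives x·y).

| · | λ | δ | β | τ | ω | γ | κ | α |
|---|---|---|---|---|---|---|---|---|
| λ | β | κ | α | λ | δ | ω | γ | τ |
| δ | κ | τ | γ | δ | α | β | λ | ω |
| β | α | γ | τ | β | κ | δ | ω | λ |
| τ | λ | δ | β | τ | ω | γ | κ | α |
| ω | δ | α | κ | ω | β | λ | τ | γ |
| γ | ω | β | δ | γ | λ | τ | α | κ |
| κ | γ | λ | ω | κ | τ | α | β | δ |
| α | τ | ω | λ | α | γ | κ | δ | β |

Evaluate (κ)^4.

κ^1 = κ
κ^2 = κ·κ = β
κ^3 = β·κ = ω
κ^4 = ω·κ = τ
(Structurally, G here is isomorphic to Z_2 x Z_4.)

τ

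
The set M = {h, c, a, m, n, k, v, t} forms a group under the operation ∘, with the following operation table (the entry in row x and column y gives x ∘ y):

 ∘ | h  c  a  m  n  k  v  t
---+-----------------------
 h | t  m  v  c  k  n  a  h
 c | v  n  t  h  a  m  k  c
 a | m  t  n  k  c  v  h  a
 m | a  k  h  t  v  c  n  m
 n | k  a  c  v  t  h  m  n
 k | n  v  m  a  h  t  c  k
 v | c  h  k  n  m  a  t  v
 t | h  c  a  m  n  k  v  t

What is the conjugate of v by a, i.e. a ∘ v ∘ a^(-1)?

m

The identity is t. In row a, the entry t sits in column c, so a^(-1) = c.
a ∘ v = h
h ∘ c = m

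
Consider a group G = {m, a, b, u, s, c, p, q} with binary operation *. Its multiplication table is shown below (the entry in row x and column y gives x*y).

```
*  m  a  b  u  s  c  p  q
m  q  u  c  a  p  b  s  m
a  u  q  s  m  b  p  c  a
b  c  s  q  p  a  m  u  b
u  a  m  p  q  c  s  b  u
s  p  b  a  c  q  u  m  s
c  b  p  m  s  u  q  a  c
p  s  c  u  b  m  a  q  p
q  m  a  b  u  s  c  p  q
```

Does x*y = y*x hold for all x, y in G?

Check whether the table is symmetric across its main diagonal.
Every entry (row x, col y) equals the entry (row y, col x), so G is abelian.

Yes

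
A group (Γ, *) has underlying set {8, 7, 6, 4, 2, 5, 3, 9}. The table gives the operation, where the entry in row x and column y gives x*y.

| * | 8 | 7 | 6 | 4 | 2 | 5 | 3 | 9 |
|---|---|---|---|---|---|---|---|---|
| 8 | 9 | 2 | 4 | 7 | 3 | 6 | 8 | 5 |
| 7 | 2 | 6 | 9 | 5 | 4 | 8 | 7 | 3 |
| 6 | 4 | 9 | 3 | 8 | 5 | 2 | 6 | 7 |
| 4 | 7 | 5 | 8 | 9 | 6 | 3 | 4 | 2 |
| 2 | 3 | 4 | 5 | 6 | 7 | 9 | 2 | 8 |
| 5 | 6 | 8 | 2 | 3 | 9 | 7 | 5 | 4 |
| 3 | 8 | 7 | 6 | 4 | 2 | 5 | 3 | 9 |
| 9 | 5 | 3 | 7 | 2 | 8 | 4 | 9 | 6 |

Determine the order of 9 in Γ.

The identity element is 3 (its row matches the header).
9^1 = 9
9^2 = 9*9 = 6
9^3 = 6*9 = 7
9^4 = 7*9 = 3
The first power of 9 equal to the identity is 9^4, so ord(9) = 4.
(Structurally, Γ here is isomorphic to the cyclic group Z_8.)

4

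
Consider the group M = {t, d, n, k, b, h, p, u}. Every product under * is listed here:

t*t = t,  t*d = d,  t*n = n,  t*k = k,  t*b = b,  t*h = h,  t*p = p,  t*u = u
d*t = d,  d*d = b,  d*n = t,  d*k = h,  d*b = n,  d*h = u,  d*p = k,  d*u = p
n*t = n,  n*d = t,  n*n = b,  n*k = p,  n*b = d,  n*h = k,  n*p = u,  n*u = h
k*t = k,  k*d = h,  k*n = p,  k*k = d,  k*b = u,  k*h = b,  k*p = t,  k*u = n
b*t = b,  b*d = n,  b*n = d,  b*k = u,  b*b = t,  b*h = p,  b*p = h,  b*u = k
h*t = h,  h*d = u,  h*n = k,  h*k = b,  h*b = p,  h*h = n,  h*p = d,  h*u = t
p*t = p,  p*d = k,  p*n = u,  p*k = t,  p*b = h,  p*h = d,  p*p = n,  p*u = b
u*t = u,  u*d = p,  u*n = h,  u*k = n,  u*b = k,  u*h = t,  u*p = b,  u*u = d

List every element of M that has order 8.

{h, k, p, u}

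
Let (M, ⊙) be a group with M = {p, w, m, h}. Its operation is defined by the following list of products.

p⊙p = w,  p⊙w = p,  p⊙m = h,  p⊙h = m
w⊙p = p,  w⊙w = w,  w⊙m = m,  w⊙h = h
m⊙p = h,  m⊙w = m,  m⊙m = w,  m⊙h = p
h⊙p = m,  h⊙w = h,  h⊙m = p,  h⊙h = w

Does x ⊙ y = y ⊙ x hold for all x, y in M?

Check whether the table is symmetric across its main diagonal.
Every entry (row x, col y) equals the entry (row y, col x), so M is abelian.

Yes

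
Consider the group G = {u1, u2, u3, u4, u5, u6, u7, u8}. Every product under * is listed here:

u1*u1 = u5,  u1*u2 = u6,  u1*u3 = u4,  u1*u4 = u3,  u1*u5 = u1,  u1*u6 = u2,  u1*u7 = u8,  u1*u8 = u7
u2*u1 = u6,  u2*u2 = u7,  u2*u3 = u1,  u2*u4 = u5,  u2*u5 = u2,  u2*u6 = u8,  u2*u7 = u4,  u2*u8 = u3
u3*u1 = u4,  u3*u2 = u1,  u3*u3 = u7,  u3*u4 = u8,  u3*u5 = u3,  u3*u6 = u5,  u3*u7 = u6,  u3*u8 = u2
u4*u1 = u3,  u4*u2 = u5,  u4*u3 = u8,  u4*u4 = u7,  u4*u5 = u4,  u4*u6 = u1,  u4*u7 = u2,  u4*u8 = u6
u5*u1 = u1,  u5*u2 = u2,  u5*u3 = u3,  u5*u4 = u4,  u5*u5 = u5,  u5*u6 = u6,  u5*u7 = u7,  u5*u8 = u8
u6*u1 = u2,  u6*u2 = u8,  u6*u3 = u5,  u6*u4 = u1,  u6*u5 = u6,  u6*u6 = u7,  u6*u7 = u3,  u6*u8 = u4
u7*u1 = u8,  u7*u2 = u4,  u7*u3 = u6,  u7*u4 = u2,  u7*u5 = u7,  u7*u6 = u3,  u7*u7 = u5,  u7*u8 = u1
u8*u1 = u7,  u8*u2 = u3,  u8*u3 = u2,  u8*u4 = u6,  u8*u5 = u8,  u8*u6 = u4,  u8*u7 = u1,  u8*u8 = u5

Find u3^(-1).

u6

First locate the identity: row u5 matches the header, so u5 is the identity.
Scan row u3 for u5: u3 * u6 = u5. Hence u3^(-1) = u6.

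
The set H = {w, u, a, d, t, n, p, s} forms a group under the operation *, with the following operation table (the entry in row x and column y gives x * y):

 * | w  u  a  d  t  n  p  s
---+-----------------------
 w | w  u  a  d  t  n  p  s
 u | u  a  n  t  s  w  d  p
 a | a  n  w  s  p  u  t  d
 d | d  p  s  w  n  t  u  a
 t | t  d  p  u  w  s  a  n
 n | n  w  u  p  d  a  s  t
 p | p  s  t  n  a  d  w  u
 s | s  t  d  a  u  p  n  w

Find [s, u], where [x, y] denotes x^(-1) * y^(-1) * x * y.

Identity is w; from the table s^(-1) = s and u^(-1) = n.
s * n = p
p * s = u
u * u = a

a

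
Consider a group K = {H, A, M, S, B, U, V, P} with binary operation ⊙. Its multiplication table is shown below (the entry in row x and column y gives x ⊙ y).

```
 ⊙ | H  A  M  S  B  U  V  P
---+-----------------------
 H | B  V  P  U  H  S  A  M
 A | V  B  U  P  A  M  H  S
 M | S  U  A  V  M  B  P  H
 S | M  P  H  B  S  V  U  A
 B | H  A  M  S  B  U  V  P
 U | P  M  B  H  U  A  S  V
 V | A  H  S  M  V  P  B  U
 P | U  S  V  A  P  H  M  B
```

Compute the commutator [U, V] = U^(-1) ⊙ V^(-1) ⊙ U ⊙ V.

A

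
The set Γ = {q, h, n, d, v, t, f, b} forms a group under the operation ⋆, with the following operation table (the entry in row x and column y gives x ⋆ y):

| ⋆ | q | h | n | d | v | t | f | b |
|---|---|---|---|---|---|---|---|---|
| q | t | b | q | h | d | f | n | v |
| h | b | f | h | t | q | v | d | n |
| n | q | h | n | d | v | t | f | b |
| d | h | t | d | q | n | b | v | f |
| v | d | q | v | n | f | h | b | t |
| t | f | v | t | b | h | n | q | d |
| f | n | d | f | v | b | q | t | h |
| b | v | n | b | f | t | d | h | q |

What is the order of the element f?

The identity element is n (its row matches the header).
f^1 = f
f^2 = f ⋆ f = t
f^3 = t ⋆ f = q
f^4 = q ⋆ f = n
The first power of f equal to the identity is f^4, so ord(f) = 4.
(Structurally, Γ here is isomorphic to the cyclic group Z_8.)

4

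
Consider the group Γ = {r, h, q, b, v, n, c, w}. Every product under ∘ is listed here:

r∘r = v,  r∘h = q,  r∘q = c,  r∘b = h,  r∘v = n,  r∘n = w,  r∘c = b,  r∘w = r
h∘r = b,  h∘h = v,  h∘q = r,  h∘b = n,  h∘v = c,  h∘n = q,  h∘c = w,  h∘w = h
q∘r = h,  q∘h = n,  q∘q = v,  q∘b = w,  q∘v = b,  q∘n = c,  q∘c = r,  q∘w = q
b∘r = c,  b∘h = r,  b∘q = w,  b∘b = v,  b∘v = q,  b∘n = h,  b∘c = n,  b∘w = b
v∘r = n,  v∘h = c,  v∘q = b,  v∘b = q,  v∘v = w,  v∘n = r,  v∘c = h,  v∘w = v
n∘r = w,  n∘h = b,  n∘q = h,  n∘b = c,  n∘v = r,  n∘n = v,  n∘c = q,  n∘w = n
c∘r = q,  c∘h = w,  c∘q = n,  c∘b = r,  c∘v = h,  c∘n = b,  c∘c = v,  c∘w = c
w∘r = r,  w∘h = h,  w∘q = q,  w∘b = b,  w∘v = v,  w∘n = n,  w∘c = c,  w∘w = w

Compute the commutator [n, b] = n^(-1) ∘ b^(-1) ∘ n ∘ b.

Identity is w; from the table n^(-1) = r and b^(-1) = q.
r ∘ q = c
c ∘ n = b
b ∘ b = v

v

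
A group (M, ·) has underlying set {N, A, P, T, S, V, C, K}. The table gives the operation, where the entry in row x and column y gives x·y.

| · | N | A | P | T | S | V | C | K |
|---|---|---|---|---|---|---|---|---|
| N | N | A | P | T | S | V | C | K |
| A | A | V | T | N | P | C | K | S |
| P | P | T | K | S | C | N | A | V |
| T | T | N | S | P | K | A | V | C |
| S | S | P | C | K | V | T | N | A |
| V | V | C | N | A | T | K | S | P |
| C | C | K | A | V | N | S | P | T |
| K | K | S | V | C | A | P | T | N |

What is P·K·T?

P·K = V
V·T = A

A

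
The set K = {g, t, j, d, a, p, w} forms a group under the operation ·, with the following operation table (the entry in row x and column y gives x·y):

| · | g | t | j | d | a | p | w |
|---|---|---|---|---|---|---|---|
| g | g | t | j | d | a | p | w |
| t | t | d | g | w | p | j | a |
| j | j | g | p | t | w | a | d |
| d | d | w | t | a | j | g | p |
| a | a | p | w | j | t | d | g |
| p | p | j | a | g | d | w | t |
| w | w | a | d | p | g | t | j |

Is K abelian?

Check whether the table is symmetric across its main diagonal.
Every entry (row x, col y) equals the entry (row y, col x), so K is abelian.

Yes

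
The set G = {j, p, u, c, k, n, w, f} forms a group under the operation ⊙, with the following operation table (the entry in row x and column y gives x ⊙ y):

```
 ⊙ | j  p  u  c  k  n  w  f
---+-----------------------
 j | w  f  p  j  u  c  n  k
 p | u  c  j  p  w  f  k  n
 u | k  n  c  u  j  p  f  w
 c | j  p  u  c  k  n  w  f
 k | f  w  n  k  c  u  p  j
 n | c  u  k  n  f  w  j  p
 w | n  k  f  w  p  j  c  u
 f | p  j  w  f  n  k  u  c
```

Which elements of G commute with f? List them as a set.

{c, f, u, w}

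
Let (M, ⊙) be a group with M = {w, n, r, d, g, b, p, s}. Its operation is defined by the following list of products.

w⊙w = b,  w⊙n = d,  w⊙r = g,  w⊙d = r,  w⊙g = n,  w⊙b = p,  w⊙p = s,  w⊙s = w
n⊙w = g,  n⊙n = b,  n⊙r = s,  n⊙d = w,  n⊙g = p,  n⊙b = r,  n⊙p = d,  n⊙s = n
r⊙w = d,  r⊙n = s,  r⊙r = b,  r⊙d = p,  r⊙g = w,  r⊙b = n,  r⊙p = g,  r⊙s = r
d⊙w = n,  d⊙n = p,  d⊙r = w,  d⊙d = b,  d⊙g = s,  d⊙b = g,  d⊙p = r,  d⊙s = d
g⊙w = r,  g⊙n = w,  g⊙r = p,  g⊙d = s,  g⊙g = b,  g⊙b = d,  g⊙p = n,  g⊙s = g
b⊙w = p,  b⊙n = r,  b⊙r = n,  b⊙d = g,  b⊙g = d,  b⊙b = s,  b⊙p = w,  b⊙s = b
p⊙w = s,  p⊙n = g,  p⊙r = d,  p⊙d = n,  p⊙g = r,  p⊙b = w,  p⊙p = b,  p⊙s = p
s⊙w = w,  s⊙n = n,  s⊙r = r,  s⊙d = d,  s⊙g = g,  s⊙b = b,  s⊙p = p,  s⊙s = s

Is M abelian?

No

d ⊙ n = p but n ⊙ d = w.
Since d and n do not commute, M is not abelian.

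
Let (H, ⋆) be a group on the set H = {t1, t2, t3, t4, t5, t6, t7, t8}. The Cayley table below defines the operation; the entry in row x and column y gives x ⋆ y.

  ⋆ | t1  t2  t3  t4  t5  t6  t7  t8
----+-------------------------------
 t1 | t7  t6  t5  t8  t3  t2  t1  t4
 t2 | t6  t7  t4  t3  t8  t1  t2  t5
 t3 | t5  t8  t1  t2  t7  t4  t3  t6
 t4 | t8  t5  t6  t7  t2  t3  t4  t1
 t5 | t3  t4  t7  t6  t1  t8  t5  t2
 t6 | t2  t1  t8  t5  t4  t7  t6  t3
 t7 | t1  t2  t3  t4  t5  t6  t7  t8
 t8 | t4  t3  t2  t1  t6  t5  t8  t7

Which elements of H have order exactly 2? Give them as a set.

Identity is t7. Compute the order of each non-identity element by repeated multiplication:
  t1: t1 → t7  (order 2)
  t2: t2 → t7  (order 2)
  t3: t3 → t1 → t5 → t7  (order 4)
  t4: t4 → t7  (order 2)
  t5: t5 → t1 → t3 → t7  (order 4)
  t6: t6 → t7  (order 2)
  t8: t8 → t7  (order 2)
Elements of order 2: {t1, t2, t4, t6, t8}.

{t1, t2, t4, t6, t8}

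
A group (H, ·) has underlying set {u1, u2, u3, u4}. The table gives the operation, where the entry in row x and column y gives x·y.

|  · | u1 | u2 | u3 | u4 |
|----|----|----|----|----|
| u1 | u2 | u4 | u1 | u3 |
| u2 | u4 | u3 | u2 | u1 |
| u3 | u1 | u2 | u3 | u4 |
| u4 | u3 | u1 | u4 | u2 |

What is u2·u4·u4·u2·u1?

u4

u2·u4 = u1
u1·u4 = u3
u3·u2 = u2
u2·u1 = u4
(Structurally, H here is isomorphic to the cyclic group Z_4.)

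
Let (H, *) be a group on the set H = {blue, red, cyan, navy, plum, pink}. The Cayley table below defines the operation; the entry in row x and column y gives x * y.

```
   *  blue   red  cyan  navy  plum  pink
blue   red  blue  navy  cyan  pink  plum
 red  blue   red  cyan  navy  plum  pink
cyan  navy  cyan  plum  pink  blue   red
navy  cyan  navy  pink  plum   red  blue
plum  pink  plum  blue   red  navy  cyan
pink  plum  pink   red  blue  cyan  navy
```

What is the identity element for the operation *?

red

The identity e satisfies e * x = x for all x, so its row in the table reproduces the column headers.
Row red reads: blue, red, cyan, navy, plum, pink — exactly the header order. So red is the identity.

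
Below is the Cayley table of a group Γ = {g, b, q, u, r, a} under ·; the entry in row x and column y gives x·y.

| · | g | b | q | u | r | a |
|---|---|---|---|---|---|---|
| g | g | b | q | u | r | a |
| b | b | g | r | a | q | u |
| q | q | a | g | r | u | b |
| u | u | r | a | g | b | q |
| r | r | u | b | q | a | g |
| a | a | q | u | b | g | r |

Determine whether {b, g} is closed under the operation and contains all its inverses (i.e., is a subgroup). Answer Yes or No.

Yes

{b, g} contains the identity g.
Checking products: every product of two elements of {b, g} (read from the table) lies in {b, g}, so the set is closed.
In a finite group, a nonempty closed subset is a subgroup. So {b, g} ≤ Γ.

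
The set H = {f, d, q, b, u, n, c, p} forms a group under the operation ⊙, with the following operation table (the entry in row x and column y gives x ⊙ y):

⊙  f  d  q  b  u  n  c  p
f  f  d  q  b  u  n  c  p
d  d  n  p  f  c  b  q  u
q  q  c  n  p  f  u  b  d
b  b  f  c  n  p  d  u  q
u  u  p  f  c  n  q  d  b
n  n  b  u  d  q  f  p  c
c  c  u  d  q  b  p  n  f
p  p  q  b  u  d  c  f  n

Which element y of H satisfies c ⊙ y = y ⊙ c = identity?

First locate the identity: row f matches the header, so f is the identity.
Scan row c for f: c ⊙ p = f. Hence c^(-1) = p.

p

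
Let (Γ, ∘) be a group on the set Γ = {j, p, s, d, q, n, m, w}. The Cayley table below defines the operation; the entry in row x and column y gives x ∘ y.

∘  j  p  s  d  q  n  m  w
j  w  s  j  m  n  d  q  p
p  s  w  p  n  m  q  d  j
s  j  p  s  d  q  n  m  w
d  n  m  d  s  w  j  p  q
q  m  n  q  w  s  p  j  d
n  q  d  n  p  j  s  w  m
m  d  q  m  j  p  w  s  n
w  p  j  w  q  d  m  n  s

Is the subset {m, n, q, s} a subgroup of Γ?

No

n ∘ m = w, which is not in {m, n, q, s}.
The subset is not closed under ∘, so it is not a subgroup.
(Structurally, Γ here is isomorphic to the dihedral group D_4.)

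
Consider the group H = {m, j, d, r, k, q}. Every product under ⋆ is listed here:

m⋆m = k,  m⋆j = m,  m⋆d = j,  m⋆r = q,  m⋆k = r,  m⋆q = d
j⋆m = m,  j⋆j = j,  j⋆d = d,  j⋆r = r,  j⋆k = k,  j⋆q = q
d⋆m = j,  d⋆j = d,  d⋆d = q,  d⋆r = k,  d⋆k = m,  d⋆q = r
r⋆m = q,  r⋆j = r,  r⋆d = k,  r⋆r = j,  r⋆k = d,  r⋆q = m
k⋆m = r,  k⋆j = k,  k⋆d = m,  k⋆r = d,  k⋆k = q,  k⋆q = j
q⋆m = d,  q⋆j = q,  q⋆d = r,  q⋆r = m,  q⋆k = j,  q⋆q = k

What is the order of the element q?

3

The identity element is j (its row matches the header).
q^1 = q
q^2 = q ⋆ q = k
q^3 = k ⋆ q = j
The first power of q equal to the identity is q^3, so ord(q) = 3.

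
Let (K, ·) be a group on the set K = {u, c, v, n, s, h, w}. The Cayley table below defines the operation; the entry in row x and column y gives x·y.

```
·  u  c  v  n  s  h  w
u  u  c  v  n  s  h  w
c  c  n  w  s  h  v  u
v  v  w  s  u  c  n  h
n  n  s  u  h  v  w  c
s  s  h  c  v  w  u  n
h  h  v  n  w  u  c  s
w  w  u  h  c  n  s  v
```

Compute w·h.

s

Read row w, column h: w·h = s.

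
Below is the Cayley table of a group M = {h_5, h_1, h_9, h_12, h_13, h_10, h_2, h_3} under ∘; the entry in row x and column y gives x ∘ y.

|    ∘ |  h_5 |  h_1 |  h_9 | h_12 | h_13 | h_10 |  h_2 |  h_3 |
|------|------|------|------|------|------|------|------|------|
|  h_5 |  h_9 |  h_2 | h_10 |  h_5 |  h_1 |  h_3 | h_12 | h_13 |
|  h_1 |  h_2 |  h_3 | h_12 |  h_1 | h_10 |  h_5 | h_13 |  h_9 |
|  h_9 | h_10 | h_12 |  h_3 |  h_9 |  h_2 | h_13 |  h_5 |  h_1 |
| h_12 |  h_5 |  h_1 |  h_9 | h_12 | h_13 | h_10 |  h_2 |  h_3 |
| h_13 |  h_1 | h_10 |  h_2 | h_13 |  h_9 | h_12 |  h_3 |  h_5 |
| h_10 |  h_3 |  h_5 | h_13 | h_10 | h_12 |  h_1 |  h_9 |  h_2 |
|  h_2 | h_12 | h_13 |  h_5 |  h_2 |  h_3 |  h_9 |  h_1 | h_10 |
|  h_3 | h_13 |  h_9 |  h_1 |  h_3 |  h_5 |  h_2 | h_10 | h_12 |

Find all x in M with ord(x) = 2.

Identity is h_12. Compute the order of each non-identity element by repeated multiplication:
  h_5: h_5 → h_9 → h_10 → h_3 → h_13 → h_1 → h_2 → h_12  (order 8)
  h_1: h_1 → h_3 → h_9 → h_12  (order 4)
  h_9: h_9 → h_3 → h_1 → h_12  (order 4)
  h_13: h_13 → h_9 → h_2 → h_3 → h_5 → h_1 → h_10 → h_12  (order 8)
  h_10: h_10 → h_1 → h_5 → h_3 → h_2 → h_9 → h_13 → h_12  (order 8)
  h_2: h_2 → h_1 → h_13 → h_3 → h_10 → h_9 → h_5 → h_12  (order 8)
  h_3: h_3 → h_12  (order 2)
Elements of order 2: {h_3}.
(Structurally, M here is isomorphic to the cyclic group Z_8.)

{h_3}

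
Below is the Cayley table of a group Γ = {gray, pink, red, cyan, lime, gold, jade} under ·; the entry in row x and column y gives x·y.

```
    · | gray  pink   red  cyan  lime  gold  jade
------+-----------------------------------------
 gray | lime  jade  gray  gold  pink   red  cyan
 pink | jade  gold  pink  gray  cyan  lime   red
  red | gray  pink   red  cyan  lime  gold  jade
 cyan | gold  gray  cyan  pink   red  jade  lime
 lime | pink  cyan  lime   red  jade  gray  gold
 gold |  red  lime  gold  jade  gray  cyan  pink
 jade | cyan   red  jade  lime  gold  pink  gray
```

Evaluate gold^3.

gold^1 = gold
gold^2 = gold·gold = cyan
gold^3 = cyan·gold = jade
(Structurally, Γ here is isomorphic to the cyclic group Z_7.)

jade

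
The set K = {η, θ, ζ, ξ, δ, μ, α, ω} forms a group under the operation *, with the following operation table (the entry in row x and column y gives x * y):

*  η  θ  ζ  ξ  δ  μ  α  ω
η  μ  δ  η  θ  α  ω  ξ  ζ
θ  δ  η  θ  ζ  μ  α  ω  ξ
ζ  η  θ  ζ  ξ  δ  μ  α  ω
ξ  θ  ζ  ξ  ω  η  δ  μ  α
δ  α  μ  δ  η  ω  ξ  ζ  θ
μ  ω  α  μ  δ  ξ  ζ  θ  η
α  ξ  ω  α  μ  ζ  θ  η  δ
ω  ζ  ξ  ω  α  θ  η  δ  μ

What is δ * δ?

ω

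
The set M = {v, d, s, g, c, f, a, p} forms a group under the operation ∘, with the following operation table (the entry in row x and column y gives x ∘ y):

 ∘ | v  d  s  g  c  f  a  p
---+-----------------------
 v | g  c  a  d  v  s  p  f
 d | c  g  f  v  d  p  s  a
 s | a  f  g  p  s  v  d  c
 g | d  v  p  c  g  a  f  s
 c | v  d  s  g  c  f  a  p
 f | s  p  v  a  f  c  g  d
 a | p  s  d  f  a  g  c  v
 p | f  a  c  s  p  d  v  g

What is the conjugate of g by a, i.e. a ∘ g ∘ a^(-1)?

The identity is c. In row a, the entry c sits in column a, so a^(-1) = a.
a ∘ g = f
f ∘ a = g
(Structurally, M here is isomorphic to Z_2 x Z_4.)

g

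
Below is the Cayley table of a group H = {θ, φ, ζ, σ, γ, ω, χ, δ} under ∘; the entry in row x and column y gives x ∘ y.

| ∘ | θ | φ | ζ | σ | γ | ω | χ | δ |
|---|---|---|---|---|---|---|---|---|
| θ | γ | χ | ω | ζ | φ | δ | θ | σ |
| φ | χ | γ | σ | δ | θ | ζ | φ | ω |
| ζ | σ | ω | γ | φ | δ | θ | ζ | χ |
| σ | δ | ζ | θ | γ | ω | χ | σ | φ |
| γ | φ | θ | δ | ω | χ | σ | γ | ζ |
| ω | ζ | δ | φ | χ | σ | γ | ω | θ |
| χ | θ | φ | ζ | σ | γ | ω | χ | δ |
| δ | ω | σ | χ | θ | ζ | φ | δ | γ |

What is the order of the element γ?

2

The identity element is χ (its row matches the header).
γ^1 = γ
γ^2 = γ ∘ γ = χ
The first power of γ equal to the identity is γ^2, so ord(γ) = 2.
(Structurally, H here is isomorphic to the quaternion group Q_8.)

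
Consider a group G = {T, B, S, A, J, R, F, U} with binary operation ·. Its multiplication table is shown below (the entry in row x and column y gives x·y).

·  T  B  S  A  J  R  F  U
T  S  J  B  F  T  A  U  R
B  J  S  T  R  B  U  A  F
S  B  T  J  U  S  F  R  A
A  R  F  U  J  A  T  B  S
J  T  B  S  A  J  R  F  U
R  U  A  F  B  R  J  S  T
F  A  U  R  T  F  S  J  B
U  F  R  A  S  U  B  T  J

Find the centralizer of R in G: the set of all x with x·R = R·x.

{F, J, R, S}

Compare row R with column R entry by entry.
S·R = F = R·S, so S commutes with R.
A·R = T but R·A = B, so A does not.
Collecting the elements that commute with R: C(R) = {F, J, R, S}.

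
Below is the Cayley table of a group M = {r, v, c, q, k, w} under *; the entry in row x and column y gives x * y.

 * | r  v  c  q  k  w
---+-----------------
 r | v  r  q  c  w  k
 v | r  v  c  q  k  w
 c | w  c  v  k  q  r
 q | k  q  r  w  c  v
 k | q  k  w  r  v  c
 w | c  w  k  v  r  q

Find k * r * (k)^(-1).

The identity is v. In row k, the entry v sits in column k, so k^(-1) = k.
k * r = q
q * k = c

c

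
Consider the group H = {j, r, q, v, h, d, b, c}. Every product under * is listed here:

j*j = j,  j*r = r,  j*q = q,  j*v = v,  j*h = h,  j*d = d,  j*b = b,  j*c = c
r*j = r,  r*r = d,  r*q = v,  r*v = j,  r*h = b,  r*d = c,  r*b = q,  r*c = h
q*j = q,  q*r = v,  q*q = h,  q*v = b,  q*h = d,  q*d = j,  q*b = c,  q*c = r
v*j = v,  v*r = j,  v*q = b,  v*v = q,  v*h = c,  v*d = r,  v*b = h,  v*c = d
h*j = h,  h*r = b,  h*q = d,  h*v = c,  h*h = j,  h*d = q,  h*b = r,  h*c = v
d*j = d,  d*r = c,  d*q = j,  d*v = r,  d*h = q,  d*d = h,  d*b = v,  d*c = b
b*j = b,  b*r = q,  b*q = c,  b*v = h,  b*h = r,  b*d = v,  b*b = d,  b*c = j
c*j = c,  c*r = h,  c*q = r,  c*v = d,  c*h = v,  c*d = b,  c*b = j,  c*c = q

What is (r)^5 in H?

r^1 = r
r^2 = r*r = d
r^3 = d*r = c
r^4 = c*r = h
r^5 = h*r = b

b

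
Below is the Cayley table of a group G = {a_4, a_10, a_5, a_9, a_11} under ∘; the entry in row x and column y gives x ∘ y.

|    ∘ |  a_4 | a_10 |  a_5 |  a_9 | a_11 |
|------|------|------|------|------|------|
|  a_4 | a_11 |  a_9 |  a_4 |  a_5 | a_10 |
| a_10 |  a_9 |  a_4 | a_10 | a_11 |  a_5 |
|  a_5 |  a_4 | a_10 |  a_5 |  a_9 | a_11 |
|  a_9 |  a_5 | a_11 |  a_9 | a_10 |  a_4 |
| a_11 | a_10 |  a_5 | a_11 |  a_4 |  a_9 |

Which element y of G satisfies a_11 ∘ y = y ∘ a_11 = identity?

a_10

First locate the identity: row a_5 matches the header, so a_5 is the identity.
Scan row a_11 for a_5: a_11 ∘ a_10 = a_5. Hence a_11^(-1) = a_10.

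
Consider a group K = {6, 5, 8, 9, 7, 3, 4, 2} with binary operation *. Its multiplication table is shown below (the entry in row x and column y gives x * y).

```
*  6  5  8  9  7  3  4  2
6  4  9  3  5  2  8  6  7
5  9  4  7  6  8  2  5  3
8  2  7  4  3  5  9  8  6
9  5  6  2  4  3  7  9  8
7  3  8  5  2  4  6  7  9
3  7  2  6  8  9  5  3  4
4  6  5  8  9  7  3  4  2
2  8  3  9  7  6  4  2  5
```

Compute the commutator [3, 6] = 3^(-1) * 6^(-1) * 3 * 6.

Identity is 4; from the table 3^(-1) = 2 and 6^(-1) = 6.
2 * 6 = 8
8 * 3 = 9
9 * 6 = 5

5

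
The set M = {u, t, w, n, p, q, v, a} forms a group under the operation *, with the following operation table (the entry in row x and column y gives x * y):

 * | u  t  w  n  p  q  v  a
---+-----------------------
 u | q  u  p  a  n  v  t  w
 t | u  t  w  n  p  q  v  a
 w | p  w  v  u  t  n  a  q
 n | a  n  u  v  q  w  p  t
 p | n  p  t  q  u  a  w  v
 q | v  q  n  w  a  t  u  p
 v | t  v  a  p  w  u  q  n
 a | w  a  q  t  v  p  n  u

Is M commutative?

Check whether the table is symmetric across its main diagonal.
Every entry (row x, col y) equals the entry (row y, col x), so M is abelian.
(In fact M ≅ the cyclic group Z_8.)

Yes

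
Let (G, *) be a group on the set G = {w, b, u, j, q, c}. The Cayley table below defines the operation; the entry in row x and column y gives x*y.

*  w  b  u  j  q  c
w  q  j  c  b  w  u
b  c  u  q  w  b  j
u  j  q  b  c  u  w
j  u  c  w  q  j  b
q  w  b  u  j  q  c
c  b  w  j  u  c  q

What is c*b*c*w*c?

c*b = w
w*c = u
u*w = j
j*c = b

b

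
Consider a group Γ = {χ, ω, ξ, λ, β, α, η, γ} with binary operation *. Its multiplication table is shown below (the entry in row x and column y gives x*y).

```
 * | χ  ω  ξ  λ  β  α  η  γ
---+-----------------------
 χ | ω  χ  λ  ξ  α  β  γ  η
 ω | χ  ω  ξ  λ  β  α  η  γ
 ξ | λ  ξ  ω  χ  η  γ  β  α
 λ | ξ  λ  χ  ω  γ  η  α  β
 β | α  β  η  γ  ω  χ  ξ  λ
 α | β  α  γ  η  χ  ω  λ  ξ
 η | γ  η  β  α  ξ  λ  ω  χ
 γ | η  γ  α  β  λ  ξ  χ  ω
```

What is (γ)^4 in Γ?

γ^1 = γ
γ^2 = γ*γ = ω
γ^3 = ω*γ = γ
γ^4 = γ*γ = ω

ω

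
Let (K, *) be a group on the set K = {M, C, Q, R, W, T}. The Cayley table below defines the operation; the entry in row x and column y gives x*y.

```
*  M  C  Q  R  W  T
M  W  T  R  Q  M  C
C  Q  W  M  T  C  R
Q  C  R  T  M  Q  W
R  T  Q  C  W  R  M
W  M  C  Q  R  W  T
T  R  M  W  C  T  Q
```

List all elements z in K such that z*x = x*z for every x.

An element z is central iff its row equals its column in the table.
For Q: Q*M = C ≠ R = M*Q, so Q ∉ Z.
Checking each element this way leaves Z(K) = {W}.

{W}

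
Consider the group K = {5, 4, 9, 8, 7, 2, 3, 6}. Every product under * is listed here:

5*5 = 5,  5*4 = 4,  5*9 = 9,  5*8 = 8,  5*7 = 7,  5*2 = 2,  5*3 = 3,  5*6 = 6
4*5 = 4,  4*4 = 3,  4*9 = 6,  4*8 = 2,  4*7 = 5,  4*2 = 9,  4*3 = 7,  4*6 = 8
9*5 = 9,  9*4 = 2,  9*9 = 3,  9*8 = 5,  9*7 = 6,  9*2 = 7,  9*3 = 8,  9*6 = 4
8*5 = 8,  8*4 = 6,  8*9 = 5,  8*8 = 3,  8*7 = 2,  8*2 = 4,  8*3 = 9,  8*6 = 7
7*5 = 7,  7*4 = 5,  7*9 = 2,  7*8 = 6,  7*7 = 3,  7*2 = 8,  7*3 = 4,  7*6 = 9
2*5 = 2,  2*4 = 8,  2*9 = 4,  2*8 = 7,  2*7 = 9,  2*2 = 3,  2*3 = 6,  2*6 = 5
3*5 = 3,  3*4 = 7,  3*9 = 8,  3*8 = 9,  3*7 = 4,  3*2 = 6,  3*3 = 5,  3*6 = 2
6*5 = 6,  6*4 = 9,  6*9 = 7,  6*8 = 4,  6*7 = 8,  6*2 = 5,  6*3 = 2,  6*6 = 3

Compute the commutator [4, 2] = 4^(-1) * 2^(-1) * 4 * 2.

3

Identity is 5; from the table 4^(-1) = 7 and 2^(-1) = 6.
7 * 6 = 9
9 * 4 = 2
2 * 2 = 3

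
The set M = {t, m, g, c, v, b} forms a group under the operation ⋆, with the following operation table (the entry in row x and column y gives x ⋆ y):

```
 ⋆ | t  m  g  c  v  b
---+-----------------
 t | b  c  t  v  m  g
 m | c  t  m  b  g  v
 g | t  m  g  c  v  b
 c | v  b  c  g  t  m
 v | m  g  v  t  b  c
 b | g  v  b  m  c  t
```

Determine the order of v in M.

The identity element is g (its row matches the header).
v^1 = v
v^2 = v ⋆ v = b
v^3 = b ⋆ v = c
v^4 = c ⋆ v = t
v^5 = t ⋆ v = m
v^6 = m ⋆ v = g
The first power of v equal to the identity is v^6, so ord(v) = 6.
(Structurally, M here is isomorphic to the cyclic group Z_6.)

6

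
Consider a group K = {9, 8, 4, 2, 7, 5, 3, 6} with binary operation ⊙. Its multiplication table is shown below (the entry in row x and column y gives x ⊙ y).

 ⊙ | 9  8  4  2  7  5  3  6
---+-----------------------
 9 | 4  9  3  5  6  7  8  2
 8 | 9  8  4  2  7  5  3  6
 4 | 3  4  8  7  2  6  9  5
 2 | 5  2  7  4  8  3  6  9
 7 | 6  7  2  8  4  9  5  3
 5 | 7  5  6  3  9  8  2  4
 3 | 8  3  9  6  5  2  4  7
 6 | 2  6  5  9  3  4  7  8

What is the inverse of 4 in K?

4

First locate the identity: row 8 matches the header, so 8 is the identity.
Scan row 4 for 8: 4 ⊙ 4 = 8. Hence 4^(-1) = 4.
(Structurally, K here is isomorphic to Z_2 x Z_4.)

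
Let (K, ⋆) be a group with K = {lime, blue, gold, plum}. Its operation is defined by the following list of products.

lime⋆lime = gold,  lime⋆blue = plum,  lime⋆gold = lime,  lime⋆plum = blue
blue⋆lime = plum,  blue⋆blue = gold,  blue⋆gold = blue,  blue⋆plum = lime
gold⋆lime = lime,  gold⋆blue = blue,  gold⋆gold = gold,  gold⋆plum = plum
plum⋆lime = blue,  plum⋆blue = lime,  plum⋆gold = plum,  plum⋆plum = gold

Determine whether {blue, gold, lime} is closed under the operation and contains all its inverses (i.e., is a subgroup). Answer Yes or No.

blue ⋆ lime = plum, which is not in {blue, gold, lime}.
The subset is not closed under ⋆, so it is not a subgroup.
(Structurally, K here is isomorphic to the Klein four-group V_4.)

No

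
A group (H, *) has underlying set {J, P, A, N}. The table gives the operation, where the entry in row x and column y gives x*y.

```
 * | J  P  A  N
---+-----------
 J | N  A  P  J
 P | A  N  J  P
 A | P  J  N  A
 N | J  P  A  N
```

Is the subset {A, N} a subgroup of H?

Yes

{A, N} contains the identity N.
Checking products: every product of two elements of {A, N} (read from the table) lies in {A, N}, so the set is closed.
In a finite group, a nonempty closed subset is a subgroup. So {A, N} ≤ H.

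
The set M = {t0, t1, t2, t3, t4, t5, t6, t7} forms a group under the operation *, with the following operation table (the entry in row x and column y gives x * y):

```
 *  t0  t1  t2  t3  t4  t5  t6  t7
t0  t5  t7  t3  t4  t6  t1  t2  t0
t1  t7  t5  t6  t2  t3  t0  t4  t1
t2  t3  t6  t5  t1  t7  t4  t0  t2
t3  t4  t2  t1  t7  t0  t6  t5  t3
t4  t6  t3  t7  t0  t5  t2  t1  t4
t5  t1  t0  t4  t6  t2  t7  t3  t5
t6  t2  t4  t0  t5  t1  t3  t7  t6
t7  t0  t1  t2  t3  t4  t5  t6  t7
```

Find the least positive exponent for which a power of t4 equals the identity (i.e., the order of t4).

The identity element is t7 (its row matches the header).
t4^1 = t4
t4^2 = t4 * t4 = t5
t4^3 = t5 * t4 = t2
t4^4 = t2 * t4 = t7
The first power of t4 equal to the identity is t4^4, so ord(t4) = 4.

4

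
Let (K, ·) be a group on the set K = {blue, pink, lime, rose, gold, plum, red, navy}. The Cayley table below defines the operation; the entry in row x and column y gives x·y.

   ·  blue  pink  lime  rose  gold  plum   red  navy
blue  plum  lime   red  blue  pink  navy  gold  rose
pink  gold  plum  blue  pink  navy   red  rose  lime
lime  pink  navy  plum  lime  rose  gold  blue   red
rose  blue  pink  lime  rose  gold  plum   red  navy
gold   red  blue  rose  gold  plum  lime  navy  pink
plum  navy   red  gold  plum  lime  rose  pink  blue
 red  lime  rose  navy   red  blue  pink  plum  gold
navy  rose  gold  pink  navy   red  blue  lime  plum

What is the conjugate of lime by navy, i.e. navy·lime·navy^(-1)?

gold

The identity is rose. In row navy, the entry rose sits in column blue, so navy^(-1) = blue.
navy·lime = pink
pink·blue = gold
(Structurally, K here is isomorphic to the quaternion group Q_8.)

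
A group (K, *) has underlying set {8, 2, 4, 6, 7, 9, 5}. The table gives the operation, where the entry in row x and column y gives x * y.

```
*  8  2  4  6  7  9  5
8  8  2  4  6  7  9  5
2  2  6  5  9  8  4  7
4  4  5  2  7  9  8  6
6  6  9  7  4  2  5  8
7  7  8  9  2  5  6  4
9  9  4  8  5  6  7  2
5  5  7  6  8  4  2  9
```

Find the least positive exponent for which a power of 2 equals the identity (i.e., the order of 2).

The identity element is 8 (its row matches the header).
2^1 = 2
2^2 = 2 * 2 = 6
2^3 = 6 * 2 = 9
2^4 = 9 * 2 = 4
2^5 = 4 * 2 = 5
2^6 = 5 * 2 = 7
2^7 = 7 * 2 = 8
The first power of 2 equal to the identity is 2^7, so ord(2) = 7.

7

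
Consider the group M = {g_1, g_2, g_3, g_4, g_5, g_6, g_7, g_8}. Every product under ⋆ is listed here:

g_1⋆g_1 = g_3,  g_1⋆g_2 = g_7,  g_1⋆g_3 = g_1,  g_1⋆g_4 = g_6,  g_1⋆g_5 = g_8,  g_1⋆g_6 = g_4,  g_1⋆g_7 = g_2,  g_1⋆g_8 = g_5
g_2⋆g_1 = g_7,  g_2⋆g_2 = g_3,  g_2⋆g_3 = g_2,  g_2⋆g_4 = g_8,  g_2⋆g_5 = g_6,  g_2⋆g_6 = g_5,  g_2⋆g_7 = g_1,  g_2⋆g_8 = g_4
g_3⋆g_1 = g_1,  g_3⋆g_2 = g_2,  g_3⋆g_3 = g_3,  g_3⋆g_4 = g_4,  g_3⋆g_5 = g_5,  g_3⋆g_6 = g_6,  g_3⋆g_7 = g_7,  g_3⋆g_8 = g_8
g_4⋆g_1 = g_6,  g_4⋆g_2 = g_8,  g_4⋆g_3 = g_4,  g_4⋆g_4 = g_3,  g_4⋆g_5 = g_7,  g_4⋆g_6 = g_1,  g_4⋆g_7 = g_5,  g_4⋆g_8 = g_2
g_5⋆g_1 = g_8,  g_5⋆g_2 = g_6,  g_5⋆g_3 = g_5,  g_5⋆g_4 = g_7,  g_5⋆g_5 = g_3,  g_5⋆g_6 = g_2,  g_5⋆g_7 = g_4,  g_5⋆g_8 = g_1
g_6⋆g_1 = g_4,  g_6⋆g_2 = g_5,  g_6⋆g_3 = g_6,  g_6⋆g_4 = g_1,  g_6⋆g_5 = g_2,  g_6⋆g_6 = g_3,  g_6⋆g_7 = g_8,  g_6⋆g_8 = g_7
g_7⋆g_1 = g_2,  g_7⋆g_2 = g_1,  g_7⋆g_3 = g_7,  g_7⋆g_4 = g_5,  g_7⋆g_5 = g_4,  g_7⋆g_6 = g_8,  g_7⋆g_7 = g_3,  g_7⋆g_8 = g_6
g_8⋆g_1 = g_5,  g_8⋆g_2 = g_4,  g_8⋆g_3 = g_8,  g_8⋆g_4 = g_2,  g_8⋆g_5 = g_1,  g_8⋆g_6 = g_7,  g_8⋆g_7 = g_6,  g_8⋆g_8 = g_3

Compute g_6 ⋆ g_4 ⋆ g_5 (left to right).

g_6 ⋆ g_4 = g_1
g_1 ⋆ g_5 = g_8

g_8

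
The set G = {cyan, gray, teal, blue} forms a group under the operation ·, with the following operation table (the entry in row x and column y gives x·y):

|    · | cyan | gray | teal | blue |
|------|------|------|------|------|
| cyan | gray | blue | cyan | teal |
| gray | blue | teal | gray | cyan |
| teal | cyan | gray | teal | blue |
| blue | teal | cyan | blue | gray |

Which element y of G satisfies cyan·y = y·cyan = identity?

blue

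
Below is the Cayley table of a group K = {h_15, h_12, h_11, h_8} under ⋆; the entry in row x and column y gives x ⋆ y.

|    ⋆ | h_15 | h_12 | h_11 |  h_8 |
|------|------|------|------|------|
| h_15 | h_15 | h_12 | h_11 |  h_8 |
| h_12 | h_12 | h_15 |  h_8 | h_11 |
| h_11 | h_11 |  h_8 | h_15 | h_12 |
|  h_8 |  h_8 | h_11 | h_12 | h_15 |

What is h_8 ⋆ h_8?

h_15

Read row h_8, column h_8: h_8 ⋆ h_8 = h_15.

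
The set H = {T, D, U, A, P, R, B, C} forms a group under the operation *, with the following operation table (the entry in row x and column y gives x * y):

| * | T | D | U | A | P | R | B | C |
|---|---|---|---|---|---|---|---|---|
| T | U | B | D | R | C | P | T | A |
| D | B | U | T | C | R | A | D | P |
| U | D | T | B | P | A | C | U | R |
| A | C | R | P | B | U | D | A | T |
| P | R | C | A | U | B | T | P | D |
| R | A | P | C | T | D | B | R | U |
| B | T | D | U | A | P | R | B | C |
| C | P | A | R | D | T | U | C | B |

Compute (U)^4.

B

U^1 = U
U^2 = U * U = B
U^3 = B * U = U
U^4 = U * U = B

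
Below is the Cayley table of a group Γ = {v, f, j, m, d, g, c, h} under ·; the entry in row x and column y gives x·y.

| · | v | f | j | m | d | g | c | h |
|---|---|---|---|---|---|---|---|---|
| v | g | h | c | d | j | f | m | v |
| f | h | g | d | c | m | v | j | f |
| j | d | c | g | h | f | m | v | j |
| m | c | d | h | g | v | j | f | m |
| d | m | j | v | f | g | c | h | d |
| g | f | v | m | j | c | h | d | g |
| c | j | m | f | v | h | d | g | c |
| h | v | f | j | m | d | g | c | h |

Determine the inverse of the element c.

First locate the identity: row h matches the header, so h is the identity.
Scan row c for h: c·d = h. Hence c^(-1) = d.

d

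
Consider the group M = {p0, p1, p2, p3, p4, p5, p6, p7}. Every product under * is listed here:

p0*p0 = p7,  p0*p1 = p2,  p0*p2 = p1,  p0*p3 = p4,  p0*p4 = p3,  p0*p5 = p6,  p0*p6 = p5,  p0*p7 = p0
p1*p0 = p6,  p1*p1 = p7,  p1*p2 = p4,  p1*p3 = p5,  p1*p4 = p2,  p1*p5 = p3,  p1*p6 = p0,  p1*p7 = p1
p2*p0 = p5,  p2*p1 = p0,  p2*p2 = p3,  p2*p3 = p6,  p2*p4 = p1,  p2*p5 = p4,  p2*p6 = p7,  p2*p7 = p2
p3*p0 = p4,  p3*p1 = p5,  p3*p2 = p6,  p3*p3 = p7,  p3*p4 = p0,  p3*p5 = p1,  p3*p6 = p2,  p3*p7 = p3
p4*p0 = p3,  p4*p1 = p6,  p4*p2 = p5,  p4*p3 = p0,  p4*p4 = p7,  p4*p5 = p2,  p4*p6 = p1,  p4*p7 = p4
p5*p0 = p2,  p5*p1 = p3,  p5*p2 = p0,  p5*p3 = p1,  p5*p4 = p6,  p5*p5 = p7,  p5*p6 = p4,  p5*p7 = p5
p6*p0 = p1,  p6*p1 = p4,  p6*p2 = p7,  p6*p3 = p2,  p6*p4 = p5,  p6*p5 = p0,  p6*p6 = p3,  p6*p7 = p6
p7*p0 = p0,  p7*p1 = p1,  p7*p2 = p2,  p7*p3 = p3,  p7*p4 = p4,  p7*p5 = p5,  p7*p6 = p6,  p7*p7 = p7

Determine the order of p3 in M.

The identity element is p7 (its row matches the header).
p3^1 = p3
p3^2 = p3*p3 = p7
The first power of p3 equal to the identity is p3^2, so ord(p3) = 2.
(Structurally, M here is isomorphic to the dihedral group D_4.)

2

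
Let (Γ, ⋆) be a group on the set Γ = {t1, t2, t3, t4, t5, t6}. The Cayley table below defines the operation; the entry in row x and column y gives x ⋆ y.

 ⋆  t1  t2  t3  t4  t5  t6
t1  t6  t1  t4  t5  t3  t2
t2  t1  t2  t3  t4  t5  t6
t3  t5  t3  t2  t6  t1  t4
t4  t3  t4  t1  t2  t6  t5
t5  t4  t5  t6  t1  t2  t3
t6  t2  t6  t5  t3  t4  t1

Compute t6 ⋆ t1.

t2

Read row t6, column t1: t6 ⋆ t1 = t2.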